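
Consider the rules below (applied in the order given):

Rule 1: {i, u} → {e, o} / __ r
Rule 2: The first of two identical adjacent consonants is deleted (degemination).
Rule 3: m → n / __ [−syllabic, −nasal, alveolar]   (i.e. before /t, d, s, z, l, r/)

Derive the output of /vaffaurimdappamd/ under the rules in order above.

Rule 1 (pre-rhotic lowering): /u/ is a high vowel immediately before /r/, so it lowers to [o]. /vaffaurimdappamd/ → vaffaorimdappamd.
Rule 2 (degemination): /ff/ is a geminate; the first /f/ deletes. /pp/ is a geminate; the first /p/ deletes. /vaffaorimdappamd/ → vafaorimdapamd.
Rule 3 (nasal place assimilation): /m/ precedes the alveolar consonant /d/, so it assimilates in place to [n]. /m/ precedes the alveolar consonant /d/, so it assimilates in place to [n]. /vafaorimdapamd/ → vafaorindapand.

vafaorindapand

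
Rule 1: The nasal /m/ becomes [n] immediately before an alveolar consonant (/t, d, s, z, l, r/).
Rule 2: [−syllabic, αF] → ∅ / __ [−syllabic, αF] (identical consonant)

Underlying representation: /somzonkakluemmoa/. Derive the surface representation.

sonzonkakluemoa

Rule 1 (nasal place assimilation): /m/ precedes the alveolar consonant /z/, so it assimilates in place to [n]. /somzonkakluemmoa/ → sonzonkakluemmoa.
Rule 2 (degemination): /mm/ is a geminate; the first /m/ deletes. /sonzonkakluemmoa/ → sonzonkakluemoa.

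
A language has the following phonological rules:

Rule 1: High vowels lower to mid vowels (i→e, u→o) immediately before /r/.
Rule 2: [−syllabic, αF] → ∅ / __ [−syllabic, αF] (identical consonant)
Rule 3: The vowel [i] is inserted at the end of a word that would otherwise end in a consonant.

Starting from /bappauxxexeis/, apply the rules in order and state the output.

bapauxexeisi

Rule 1 (pre-rhotic lowering): no segment meets the environment; /bappauxxexeis/ is unchanged.
Rule 2 (degemination): /pp/ is a geminate; the first /p/ deletes. /xx/ is a geminate; the first /x/ deletes. /bappauxxexeis/ → bapauxexeis.
Rule 3 (final i-epenthesis): the form ends in the consonant /s/, so [i] is inserted word-finally. /bapauxexeis/ → bapauxexeisi.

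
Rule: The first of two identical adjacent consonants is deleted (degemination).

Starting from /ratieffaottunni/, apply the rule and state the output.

/ff/ is a geminate; the first /f/ deletes.
/tt/ is a geminate; the first /t/ deletes.
/nn/ is a geminate; the first /n/ deletes.
Surface form: [ratiefaotuni].

ratiefaotuni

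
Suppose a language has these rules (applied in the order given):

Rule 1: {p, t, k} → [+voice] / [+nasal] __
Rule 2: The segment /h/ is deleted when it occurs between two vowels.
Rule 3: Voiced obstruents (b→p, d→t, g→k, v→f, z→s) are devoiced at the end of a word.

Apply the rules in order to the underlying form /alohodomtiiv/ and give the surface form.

aloodomdiif

Rule 1 (post-nasal voicing): /t/ is a voiceless stop immediately after the nasal /m/, so it voices to [d]. /alohodomtiiv/ → alohodomdiiv.
Rule 2 (intervocalic h-deletion): /h/ occurs between vowels /o/ and /o/, so it deletes. /alohodomdiiv/ → aloodomdiiv.
Rule 3 (final devoicing): /v/ is a voiced obstruent in word-final position, so it devoices to [f]. /aloodomdiiv/ → aloodomdiif.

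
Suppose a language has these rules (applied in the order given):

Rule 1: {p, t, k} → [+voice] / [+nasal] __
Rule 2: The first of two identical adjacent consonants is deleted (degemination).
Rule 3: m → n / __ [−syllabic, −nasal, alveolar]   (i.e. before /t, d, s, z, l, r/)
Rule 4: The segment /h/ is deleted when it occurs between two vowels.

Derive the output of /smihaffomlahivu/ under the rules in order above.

Rule 1 (post-nasal voicing): no segment meets the environment; /smihaffomlahivu/ is unchanged.
Rule 2 (degemination): /ff/ is a geminate; the first /f/ deletes. /smihaffomlahivu/ → smihafomlahivu.
Rule 3 (nasal place assimilation): /m/ precedes the alveolar consonant /l/, so it assimilates in place to [n]. /smihafomlahivu/ → smihafonlahivu.
Rule 4 (intervocalic h-deletion): /h/ occurs between vowels /i/ and /a/, so it deletes. /h/ occurs between vowels /a/ and /i/, so it deletes. /smihafonlahivu/ → smiafonlaivu.

smiafonlaivu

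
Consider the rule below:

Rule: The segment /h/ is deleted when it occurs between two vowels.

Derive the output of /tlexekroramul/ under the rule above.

No segment of /tlexekroramul/ meets the structural description of the rule, so the form surfaces unchanged.

tlexekroramul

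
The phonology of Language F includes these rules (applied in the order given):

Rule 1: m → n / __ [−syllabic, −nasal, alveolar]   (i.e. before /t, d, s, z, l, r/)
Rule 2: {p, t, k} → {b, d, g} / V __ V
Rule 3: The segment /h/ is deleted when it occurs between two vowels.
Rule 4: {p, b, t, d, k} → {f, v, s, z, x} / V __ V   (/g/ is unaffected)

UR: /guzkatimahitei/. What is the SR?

Rule 1 (nasal place assimilation): no segment meets the environment; /guzkatimahitei/ is unchanged.
Rule 2 (intervocalic voicing): /t/ is a voiceless stop between vowels /a/ and /i/, so it voices to [d]. /t/ is a voiceless stop between vowels /i/ and /e/, so it voices to [d]. /guzkatimahitei/ → guzkadimahidei.
Rule 3 (intervocalic h-deletion): /h/ occurs between vowels /a/ and /i/, so it deletes. /guzkadimahidei/ → guzkadimaidei.
Rule 4 (intervocalic spirantization): /d/ is a stop between vowels /a/ and /i/, so it spirantizes to the fricative [z]. /d/ is a stop between vowels /i/ and /e/, so it spirantizes to the fricative [z]. /guzkadimaidei/ → guzkazimaizei.

guzkazimaizei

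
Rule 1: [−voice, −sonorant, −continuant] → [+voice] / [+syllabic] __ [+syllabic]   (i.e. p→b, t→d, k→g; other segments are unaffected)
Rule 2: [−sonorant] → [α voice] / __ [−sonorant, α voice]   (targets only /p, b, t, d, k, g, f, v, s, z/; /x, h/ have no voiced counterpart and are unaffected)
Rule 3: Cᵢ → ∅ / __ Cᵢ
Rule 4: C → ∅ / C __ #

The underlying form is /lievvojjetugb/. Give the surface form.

Rule 1 (intervocalic voicing): /t/ is a voiceless stop between vowels /e/ and /u/, so it voices to [d]. /lievvojjetugb/ → lievvojjedugb.
Rule 2 (regressive voicing assimilation): no segment meets the environment; /lievvojjedugb/ is unchanged.
Rule 3 (degemination): /vv/ is a geminate; the first /v/ deletes. /jj/ is a geminate; the first /j/ deletes. /lievvojjedugb/ → lievojedugb.
Rule 4 (final cluster simplification): /b/ is the second consonant of a word-final cluster /gb/, so it deletes. /lievojedugb/ → lievojedug.

lievojedug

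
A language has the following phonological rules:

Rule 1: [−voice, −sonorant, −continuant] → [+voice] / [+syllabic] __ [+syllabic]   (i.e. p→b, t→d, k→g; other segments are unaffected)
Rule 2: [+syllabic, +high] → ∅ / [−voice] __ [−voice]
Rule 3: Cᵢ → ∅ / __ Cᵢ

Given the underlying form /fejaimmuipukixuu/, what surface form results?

fejaimuibugixuu

Rule 1 (intervocalic voicing): /p/ is a voiceless stop between vowels /i/ and /u/, so it voices to [b]. /k/ is a voiceless stop between vowels /u/ and /i/, so it voices to [g]. /fejaimmuipukixuu/ → fejaimmuibugixuu.
Rule 2 (high vowel syncope): no segment meets the environment; /fejaimmuibugixuu/ is unchanged.
Rule 3 (degemination): /mm/ is a geminate; the first /m/ deletes. /fejaimmuibugixuu/ → fejaimuibugixuu.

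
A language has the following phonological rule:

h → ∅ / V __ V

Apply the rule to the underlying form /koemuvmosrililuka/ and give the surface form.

No segment of /koemuvmosrililuka/ meets the structural description of the rule, so the form surfaces unchanged.

koemuvmosrililuka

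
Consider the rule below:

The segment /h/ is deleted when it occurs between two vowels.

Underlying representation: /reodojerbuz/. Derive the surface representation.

reodojerbuz

No segment of /reodojerbuz/ meets the structural description of the rule, so the form surfaces unchanged.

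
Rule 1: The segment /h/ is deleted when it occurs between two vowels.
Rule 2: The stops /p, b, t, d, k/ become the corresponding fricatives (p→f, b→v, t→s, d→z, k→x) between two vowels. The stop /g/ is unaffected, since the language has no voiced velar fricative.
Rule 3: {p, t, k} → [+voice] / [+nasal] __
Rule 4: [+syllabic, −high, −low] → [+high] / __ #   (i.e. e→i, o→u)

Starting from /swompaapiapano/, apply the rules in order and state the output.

swombaafiafanu

Rule 1 (intervocalic h-deletion): no segment meets the environment; /swompaapiapano/ is unchanged.
Rule 2 (intervocalic spirantization): /p/ is a stop between vowels /a/ and /i/, so it spirantizes to the fricative [f]. /p/ is a stop between vowels /a/ and /a/, so it spirantizes to the fricative [f]. /swompaapiapano/ → swompaafiafano.
Rule 3 (post-nasal voicing): /p/ is a voiceless stop immediately after the nasal /m/, so it voices to [b]. /swompaafiafano/ → swombaafiafano.
Rule 4 (final vowel raising): /o/ is a mid vowel in word-final position, so it raises to [u]. /swombaafiafano/ → swombaafiafanu.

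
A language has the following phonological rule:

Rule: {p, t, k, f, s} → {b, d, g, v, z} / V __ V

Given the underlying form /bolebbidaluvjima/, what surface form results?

bolebbidaluvjima

No segment of /bolebbidaluvjima/ meets the structural description of the rule, so the form surfaces unchanged.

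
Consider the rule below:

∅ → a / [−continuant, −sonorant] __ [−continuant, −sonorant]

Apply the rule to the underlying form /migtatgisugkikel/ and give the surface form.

/g/ and /t/ form a stop–stop cluster, so [a] is inserted between them.
/t/ and /g/ form a stop–stop cluster, so [a] is inserted between them.
/g/ and /k/ form a stop–stop cluster, so [a] is inserted between them.
Surface form: [migatatagisugakikel].

migatatagisugakikel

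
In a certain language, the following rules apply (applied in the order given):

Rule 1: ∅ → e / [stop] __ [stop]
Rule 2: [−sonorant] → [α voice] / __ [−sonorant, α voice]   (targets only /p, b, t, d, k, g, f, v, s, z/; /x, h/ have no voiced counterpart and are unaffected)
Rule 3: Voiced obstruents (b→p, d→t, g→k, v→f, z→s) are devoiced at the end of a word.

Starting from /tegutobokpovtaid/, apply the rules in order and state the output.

tegutobokepoftait

Rule 1 (stop-cluster e-epenthesis): /k/ and /p/ form a stop–stop cluster, so [e] is inserted between them. /tegutobokpovtaid/ → tegutobokepovtaid.
Rule 2 (regressive voicing assimilation): /v/ precedes the voiceless obstruent /t/, so it devoices to [f] by assimilation. /tegutobokepovtaid/ → tegutobokepoftaid.
Rule 3 (final devoicing): /d/ is a voiced obstruent in word-final position, so it devoices to [t]. /tegutobokepoftaid/ → tegutobokepoftait.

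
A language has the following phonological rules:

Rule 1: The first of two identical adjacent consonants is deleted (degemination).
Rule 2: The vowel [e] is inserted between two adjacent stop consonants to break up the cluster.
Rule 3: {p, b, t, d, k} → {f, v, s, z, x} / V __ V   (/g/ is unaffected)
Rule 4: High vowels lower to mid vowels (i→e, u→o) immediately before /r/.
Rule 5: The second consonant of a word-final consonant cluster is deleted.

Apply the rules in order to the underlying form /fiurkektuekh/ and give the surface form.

Rule 1 (degemination): no segment meets the environment; /fiurkektuekh/ is unchanged.
Rule 2 (stop-cluster e-epenthesis): /k/ and /t/ form a stop–stop cluster, so [e] is inserted between them. /fiurkektuekh/ → fiurkeketuekh.
Rule 3 (intervocalic spirantization): /k/ is a stop between vowels /e/ and /e/, so it spirantizes to the fricative [x]. /t/ is a stop between vowels /e/ and /u/, so it spirantizes to the fricative [s]. /fiurkeketuekh/ → fiurkexesuekh.
Rule 4 (pre-rhotic lowering): /u/ is a high vowel immediately before /r/, so it lowers to [o]. /fiurkexesuekh/ → fiorkexesuekh.
Rule 5 (final cluster simplification): /h/ is the second consonant of a word-final cluster /kh/, so it deletes. /fiorkexesuekh/ → fiorkexesuek.

fiorkexesuek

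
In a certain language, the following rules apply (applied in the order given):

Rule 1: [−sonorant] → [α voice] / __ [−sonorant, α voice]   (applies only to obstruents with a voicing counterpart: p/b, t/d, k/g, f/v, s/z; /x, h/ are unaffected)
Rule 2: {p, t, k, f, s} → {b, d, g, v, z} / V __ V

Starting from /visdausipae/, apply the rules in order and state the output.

Rule 1 (regressive voicing assimilation): /s/ precedes the voiced obstruent /d/, so it voices to [z] by assimilation. /visdausipae/ → vizdausipae.
Rule 2 (intervocalic voicing): /s/ is a voiceless obstruent between vowels /u/ and /i/, so it voices to [z]. /p/ is a voiceless obstruent between vowels /i/ and /a/, so it voices to [b]. /vizdausipae/ → vizdauzibae.

vizdauzibae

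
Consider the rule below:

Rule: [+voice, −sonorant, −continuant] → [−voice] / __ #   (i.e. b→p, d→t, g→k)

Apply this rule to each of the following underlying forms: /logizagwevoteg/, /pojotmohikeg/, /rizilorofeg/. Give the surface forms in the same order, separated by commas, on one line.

logizagwevotek, pojotmohikek, rizilorofek

/logizagwevoteg/: /g/ is a voiced stop in word-final position, so it devoices to [k]. → [logizagwevotek].
/pojotmohikeg/: /g/ is a voiced stop in word-final position, so it devoices to [k]. → [pojotmohikek].
/rizilorofeg/: /g/ is a voiced stop in word-final position, so it devoices to [k]. → [rizilorofek].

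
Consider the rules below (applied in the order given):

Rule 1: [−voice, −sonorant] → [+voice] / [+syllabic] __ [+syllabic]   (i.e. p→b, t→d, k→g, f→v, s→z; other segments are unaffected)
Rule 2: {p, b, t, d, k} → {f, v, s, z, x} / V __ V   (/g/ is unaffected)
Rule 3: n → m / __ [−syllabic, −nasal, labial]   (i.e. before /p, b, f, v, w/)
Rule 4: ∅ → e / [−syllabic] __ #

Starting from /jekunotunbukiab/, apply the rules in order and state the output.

jegunozumbugiabe

Rule 1 (intervocalic voicing): /k/ is a voiceless obstruent between vowels /e/ and /u/, so it voices to [g]. /t/ is a voiceless obstruent between vowels /o/ and /u/, so it voices to [d]. /k/ is a voiceless obstruent between vowels /u/ and /i/, so it voices to [g]. /jekunotunbukiab/ → jegunodunbugiab.
Rule 2 (intervocalic spirantization): /d/ is a stop between vowels /o/ and /u/, so it spirantizes to the fricative [z]. /jegunodunbugiab/ → jegunozunbugiab.
Rule 3 (nasal place assimilation): /n/ precedes the labial consonant /b/, so it assimilates in place to [m]. /jegunozunbugiab/ → jegunozumbugiab.
Rule 4 (final e-epenthesis): the form ends in the consonant /b/, so [e] is inserted word-finally. /jegunozumbugiab/ → jegunozumbugiabe.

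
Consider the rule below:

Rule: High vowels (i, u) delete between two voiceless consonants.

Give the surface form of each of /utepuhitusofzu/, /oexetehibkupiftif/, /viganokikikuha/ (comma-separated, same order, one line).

/utepuhitusofzu/: /u/ is a high vowel flanked by voiceless consonants /p/ and /h/, so it deletes. /i/ is a high vowel flanked by voiceless consonants /h/ and /t/, so it deletes. /u/ is a high vowel flanked by voiceless consonants /t/ and /s/, so it deletes. → [utephtsofzu].
/oexetehibkupiftif/: /u/ is a high vowel flanked by voiceless consonants /k/ and /p/, so it deletes. /i/ is a high vowel flanked by voiceless consonants /p/ and /f/, so it deletes. /i/ is a high vowel flanked by voiceless consonants /t/ and /f/, so it deletes. → [oexetehibkpftf].
/viganokikikuha/: /i/ is a high vowel flanked by voiceless consonants /k/ and /k/, so it deletes. /i/ is a high vowel flanked by voiceless consonants /k/ and /k/, so it deletes. /u/ is a high vowel flanked by voiceless consonants /k/ and /h/, so it deletes. → [viganokkkha].

utephtsofzu, oexetehibkpftf, viganokkkha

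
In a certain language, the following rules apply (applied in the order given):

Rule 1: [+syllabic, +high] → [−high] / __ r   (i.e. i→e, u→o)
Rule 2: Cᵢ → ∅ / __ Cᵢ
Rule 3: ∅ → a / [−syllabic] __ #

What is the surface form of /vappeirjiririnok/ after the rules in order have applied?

Rule 1 (pre-rhotic lowering): /i/ is a high vowel immediately before /r/, so it lowers to [e]. /i/ is a high vowel immediately before /r/, so it lowers to [e]. /i/ is a high vowel immediately before /r/, so it lowers to [e]. /vappeirjiririnok/ → vappeerjererinok.
Rule 2 (degemination): /pp/ is a geminate; the first /p/ deletes. /vappeerjererinok/ → vapeerjererinok.
Rule 3 (final a-epenthesis): the form ends in the consonant /k/, so [a] is inserted word-finally. /vapeerjererinok/ → vapeerjererinoka.

vapeerjererinoka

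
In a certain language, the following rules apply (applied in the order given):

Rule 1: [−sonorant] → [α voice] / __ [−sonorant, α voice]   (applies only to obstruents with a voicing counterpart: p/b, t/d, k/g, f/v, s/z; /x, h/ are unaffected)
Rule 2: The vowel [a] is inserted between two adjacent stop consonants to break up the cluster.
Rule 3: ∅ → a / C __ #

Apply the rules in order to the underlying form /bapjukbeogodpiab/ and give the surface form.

Rule 1 (regressive voicing assimilation): /k/ precedes the voiced obstruent /b/, so it voices to [g] by assimilation. /d/ precedes the voiceless obstruent /p/, so it devoices to [t] by assimilation. /bapjukbeogodpiab/ → bapjugbeogotpiab.
Rule 2 (stop-cluster a-epenthesis): /g/ and /b/ form a stop–stop cluster, so [a] is inserted between them. /t/ and /p/ form a stop–stop cluster, so [a] is inserted between them. /bapjugbeogotpiab/ → bapjugabeogotapiab.
Rule 3 (final a-epenthesis): the form ends in the consonant /b/, so [a] is inserted word-finally. /bapjugabeogotapiab/ → bapjugabeogotapiaba.

bapjugabeogotapiaba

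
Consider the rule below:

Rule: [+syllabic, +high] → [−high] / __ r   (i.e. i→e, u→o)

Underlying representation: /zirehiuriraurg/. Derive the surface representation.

/i/ is a high vowel immediately before /r/, so it lowers to [e].
/u/ is a high vowel immediately before /r/, so it lowers to [o].
/i/ is a high vowel immediately before /r/, so it lowers to [e].
/u/ is a high vowel immediately before /r/, so it lowers to [o].
Surface form: [zerehioreraorg].

zerehioreraorg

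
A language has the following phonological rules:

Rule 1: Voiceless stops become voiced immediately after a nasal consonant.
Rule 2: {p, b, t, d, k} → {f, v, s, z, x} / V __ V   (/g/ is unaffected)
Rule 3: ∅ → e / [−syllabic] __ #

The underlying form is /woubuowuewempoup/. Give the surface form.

Rule 1 (post-nasal voicing): /p/ is a voiceless stop immediately after the nasal /m/, so it voices to [b]. /woubuowuewempoup/ → woubuowuewemboup.
Rule 2 (intervocalic spirantization): /b/ is a stop between vowels /u/ and /u/, so it spirantizes to the fricative [v]. /woubuowuewemboup/ → wouvuowuewemboup.
Rule 3 (final e-epenthesis): the form ends in the consonant /p/, so [e] is inserted word-finally. /wouvuowuewemboup/ → wouvuowuewemboupe.

wouvuowuewemboupe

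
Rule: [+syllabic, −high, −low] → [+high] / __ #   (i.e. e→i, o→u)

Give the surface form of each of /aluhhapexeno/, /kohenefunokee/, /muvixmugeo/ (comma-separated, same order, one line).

/aluhhapexeno/: /o/ is a mid vowel in word-final position, so it raises to [u]. → [aluhhapexenu].
/kohenefunokee/: /e/ is a mid vowel in word-final position, so it raises to [i]. → [kohenefunokei].
/muvixmugeo/: /o/ is a mid vowel in word-final position, so it raises to [u]. → [muvixmugeu].

aluhhapexenu, kohenefunokei, muvixmugeu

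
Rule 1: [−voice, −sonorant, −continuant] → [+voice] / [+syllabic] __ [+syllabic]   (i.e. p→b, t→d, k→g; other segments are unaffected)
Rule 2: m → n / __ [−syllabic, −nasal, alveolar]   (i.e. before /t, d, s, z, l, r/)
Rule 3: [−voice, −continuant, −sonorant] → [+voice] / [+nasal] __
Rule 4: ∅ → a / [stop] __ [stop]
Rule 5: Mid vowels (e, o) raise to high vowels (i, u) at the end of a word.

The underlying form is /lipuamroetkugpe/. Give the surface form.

Rule 1 (intervocalic voicing): /p/ is a voiceless stop between vowels /i/ and /u/, so it voices to [b]. /lipuamroetkugpe/ → libuamroetkugpe.
Rule 2 (nasal place assimilation): /m/ precedes the alveolar consonant /r/, so it assimilates in place to [n]. /libuamroetkugpe/ → libuanroetkugpe.
Rule 3 (post-nasal voicing): no segment meets the environment; /libuanroetkugpe/ is unchanged.
Rule 4 (stop-cluster a-epenthesis): /t/ and /k/ form a stop–stop cluster, so [a] is inserted between them. /g/ and /p/ form a stop–stop cluster, so [a] is inserted between them. /libuanroetkugpe/ → libuanroetakugape.
Rule 5 (final vowel raising): /e/ is a mid vowel in word-final position, so it raises to [i]. /libuanroetakugape/ → libuanroetakugapi.

libuanroetakugapi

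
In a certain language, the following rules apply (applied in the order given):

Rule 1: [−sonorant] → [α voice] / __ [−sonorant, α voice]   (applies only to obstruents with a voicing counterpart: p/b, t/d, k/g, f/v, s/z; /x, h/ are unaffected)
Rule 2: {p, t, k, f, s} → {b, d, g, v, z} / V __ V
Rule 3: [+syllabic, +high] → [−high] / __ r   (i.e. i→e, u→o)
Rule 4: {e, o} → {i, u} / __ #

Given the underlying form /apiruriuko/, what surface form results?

aberoriugu

Rule 1 (regressive voicing assimilation): no segment meets the environment; /apiruriuko/ is unchanged.
Rule 2 (intervocalic voicing): /p/ is a voiceless obstruent between vowels /a/ and /i/, so it voices to [b]. /k/ is a voiceless obstruent between vowels /u/ and /o/, so it voices to [g]. /apiruriuko/ → abiruriugo.
Rule 3 (pre-rhotic lowering): /i/ is a high vowel immediately before /r/, so it lowers to [e]. /u/ is a high vowel immediately before /r/, so it lowers to [o]. /abiruriugo/ → aberoriugo.
Rule 4 (final vowel raising): /o/ is a mid vowel in word-final position, so it raises to [u]. /aberoriugo/ → aberoriugu.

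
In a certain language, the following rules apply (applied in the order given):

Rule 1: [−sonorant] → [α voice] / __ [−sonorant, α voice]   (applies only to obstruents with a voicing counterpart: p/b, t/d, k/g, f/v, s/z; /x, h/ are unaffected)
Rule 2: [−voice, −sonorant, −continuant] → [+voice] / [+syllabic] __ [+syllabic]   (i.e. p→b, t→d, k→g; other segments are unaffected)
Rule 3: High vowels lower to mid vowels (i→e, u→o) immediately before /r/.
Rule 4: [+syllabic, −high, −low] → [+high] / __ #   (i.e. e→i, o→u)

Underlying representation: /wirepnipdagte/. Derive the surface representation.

Rule 1 (regressive voicing assimilation): /p/ precedes the voiced obstruent /d/, so it voices to [b] by assimilation. /g/ precedes the voiceless obstruent /t/, so it devoices to [k] by assimilation. /wirepnipdagte/ → wirepnibdakte.
Rule 2 (intervocalic voicing): no segment meets the environment; /wirepnibdakte/ is unchanged.
Rule 3 (pre-rhotic lowering): /i/ is a high vowel immediately before /r/, so it lowers to [e]. /wirepnibdakte/ → werepnibdakte.
Rule 4 (final vowel raising): /e/ is a mid vowel in word-final position, so it raises to [i]. /werepnibdakte/ → werepnibdakti.

werepnibdakti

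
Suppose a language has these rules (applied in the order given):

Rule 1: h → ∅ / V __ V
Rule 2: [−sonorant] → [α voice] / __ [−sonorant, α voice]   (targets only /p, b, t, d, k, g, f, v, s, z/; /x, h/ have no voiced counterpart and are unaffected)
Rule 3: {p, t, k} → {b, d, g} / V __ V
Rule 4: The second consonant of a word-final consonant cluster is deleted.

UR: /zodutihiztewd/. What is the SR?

Rule 1 (intervocalic h-deletion): /h/ occurs between vowels /i/ and /i/, so it deletes. /zodutihiztewd/ → zodutiiztewd.
Rule 2 (regressive voicing assimilation): /z/ precedes the voiceless obstruent /t/, so it devoices to [s] by assimilation. /zodutiiztewd/ → zodutiistewd.
Rule 3 (intervocalic voicing): /t/ is a voiceless stop between vowels /u/ and /i/, so it voices to [d]. /zodutiistewd/ → zodudiistewd.
Rule 4 (final cluster simplification): /d/ is the second consonant of a word-final cluster /wd/, so it deletes. /zodudiistewd/ → zodudiistew.

zodudiistew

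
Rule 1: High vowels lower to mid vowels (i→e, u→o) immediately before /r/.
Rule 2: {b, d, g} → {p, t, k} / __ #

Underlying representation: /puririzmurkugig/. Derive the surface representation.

porerizmorkugik

Rule 1 (pre-rhotic lowering): /u/ is a high vowel immediately before /r/, so it lowers to [o]. /i/ is a high vowel immediately before /r/, so it lowers to [e]. /u/ is a high vowel immediately before /r/, so it lowers to [o]. /puririzmurkugig/ → porerizmorkugig.
Rule 2 (final devoicing): /g/ is a voiced stop in word-final position, so it devoices to [k]. /porerizmorkugig/ → porerizmorkugik.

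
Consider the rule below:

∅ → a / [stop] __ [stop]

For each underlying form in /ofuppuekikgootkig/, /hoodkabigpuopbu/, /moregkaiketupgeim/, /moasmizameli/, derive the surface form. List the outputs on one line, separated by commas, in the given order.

/ofuppuekikgootkig/: /p/ and /p/ form a stop–stop cluster, so [a] is inserted between them. /k/ and /g/ form a stop–stop cluster, so [a] is inserted between them. /t/ and /k/ form a stop–stop cluster, so [a] is inserted between them. → [ofupapuekikagootakig].
/hoodkabigpuopbu/: /d/ and /k/ form a stop–stop cluster, so [a] is inserted between them. /g/ and /p/ form a stop–stop cluster, so [a] is inserted between them. /p/ and /b/ form a stop–stop cluster, so [a] is inserted between them. → [hoodakabigapuopabu].
/moregkaiketupgeim/: /g/ and /k/ form a stop–stop cluster, so [a] is inserted between them. /p/ and /g/ form a stop–stop cluster, so [a] is inserted between them. → [moregakaiketupageim].
/moasmizameli/: the rule's environment is not met; surfaces unchanged as [moasmizameli].

ofupapuekikagootakig, hoodakabigapuopabu, moregakaiketupageim, moasmizameli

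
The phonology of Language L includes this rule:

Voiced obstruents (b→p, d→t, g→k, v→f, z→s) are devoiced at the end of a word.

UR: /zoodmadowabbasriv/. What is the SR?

/v/ is a voiced obstruent in word-final position, so it devoices to [f].
The other instances of /z/, /d/, /b/ do not occur in the required environment and remain unchanged.
Surface form: [zoodmadowabbasrif].

zoodmadowabbasrif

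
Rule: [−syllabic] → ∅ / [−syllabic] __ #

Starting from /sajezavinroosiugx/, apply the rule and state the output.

/x/ is the second consonant of a word-final cluster /gx/, so it deletes.
Surface form: [sajezavinroosiug].

sajezavinroosiug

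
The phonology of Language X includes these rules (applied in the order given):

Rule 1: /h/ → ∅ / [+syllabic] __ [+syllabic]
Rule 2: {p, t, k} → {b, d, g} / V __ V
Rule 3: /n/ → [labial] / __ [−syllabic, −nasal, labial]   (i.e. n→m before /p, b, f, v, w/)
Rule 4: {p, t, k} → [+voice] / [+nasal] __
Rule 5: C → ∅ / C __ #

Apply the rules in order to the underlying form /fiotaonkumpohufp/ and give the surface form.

fiodaongumbouf

Rule 1 (intervocalic h-deletion): /h/ occurs between vowels /o/ and /u/, so it deletes. /fiotaonkumpohufp/ → fiotaonkumpoufp.
Rule 2 (intervocalic voicing): /t/ is a voiceless stop between vowels /o/ and /a/, so it voices to [d]. /fiotaonkumpoufp/ → fiodaonkumpoufp.
Rule 3 (nasal place assimilation): no segment meets the environment; /fiodaonkumpoufp/ is unchanged.
Rule 4 (post-nasal voicing): /k/ is a voiceless stop immediately after the nasal /n/, so it voices to [g]. /p/ is a voiceless stop immediately after the nasal /m/, so it voices to [b]. /fiodaonkumpoufp/ → fiodaongumboufp.
Rule 5 (final cluster simplification): /p/ is the second consonant of a word-final cluster /fp/, so it deletes. /fiodaongumboufp/ → fiodaongumbouf.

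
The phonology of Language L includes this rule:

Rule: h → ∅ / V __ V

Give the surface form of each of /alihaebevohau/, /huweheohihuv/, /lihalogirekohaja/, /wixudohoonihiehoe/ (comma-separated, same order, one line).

aliaebevoau, huweeoiuv, lialogirekoaja, wixudoooniieoe

/alihaebevohau/: /h/ occurs between vowels /i/ and /a/, so it deletes. /h/ occurs between vowels /o/ and /a/, so it deletes. → [aliaebevoau].
/huweheohihuv/: /h/ occurs between vowels /e/ and /e/, so it deletes. /h/ occurs between vowels /o/ and /i/, so it deletes. /h/ occurs between vowels /i/ and /u/, so it deletes. → [huweeoiuv].
/lihalogirekohaja/: /h/ occurs between vowels /i/ and /a/, so it deletes. /h/ occurs between vowels /o/ and /a/, so it deletes. → [lialogirekoaja].
/wixudohoonihiehoe/: /h/ occurs between vowels /o/ and /o/, so it deletes. /h/ occurs between vowels /i/ and /i/, so it deletes. /h/ occurs between vowels /e/ and /o/, so it deletes. → [wixudoooniieoe].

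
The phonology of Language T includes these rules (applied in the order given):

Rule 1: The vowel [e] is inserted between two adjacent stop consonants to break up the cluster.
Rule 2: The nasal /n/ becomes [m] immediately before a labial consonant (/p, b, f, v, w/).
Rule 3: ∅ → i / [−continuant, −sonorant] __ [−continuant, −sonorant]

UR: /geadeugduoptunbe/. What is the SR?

geadeugeduopetumbe

Rule 1 (stop-cluster e-epenthesis): /g/ and /d/ form a stop–stop cluster, so [e] is inserted between them. /p/ and /t/ form a stop–stop cluster, so [e] is inserted between them. /geadeugduoptunbe/ → geadeugeduopetunbe.
Rule 2 (nasal place assimilation): /n/ precedes the labial consonant /b/, so it assimilates in place to [m]. /geadeugeduopetunbe/ → geadeugeduopetumbe.
Rule 3 (stop-cluster i-epenthesis): no segment meets the environment; /geadeugeduopetumbe/ is unchanged.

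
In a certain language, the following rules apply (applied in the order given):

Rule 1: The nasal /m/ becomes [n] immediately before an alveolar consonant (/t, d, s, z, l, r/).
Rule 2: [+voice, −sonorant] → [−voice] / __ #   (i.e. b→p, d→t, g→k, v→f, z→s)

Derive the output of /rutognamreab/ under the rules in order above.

rutognanreap

Rule 1 (nasal place assimilation): /m/ precedes the alveolar consonant /r/, so it assimilates in place to [n]. /rutognamreab/ → rutognanreab.
Rule 2 (final devoicing): /b/ is a voiced obstruent in word-final position, so it devoices to [p]. /rutognanreab/ → rutognanreap.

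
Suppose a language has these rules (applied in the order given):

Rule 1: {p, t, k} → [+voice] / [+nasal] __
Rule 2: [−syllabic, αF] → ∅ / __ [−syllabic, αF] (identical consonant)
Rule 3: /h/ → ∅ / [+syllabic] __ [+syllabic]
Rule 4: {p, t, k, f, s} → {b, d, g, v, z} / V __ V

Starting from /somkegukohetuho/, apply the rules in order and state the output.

Rule 1 (post-nasal voicing): /k/ is a voiceless stop immediately after the nasal /m/, so it voices to [g]. /somkegukohetuho/ → somgegukohetuho.
Rule 2 (degemination): no segment meets the environment; /somgegukohetuho/ is unchanged.
Rule 3 (intervocalic h-deletion): /h/ occurs between vowels /o/ and /e/, so it deletes. /h/ occurs between vowels /u/ and /o/, so it deletes. /somgegukohetuho/ → somgegukoetuo.
Rule 4 (intervocalic voicing): /k/ is a voiceless obstruent between vowels /u/ and /o/, so it voices to [g]. /t/ is a voiceless obstruent between vowels /e/ and /u/, so it voices to [d]. /somgegukoetuo/ → somgegugoeduo.

somgegugoeduo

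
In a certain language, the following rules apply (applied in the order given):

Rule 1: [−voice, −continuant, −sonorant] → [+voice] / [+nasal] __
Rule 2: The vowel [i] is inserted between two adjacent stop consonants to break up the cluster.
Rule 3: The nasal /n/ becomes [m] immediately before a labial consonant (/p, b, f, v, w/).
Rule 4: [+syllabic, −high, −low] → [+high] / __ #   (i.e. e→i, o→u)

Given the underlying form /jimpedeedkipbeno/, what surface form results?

Rule 1 (post-nasal voicing): /p/ is a voiceless stop immediately after the nasal /m/, so it voices to [b]. /jimpedeedkipbeno/ → jimbedeedkipbeno.
Rule 2 (stop-cluster i-epenthesis): /d/ and /k/ form a stop–stop cluster, so [i] is inserted between them. /p/ and /b/ form a stop–stop cluster, so [i] is inserted between them. /jimbedeedkipbeno/ → jimbedeedikipibeno.
Rule 3 (nasal place assimilation): no segment meets the environment; /jimbedeedikipibeno/ is unchanged.
Rule 4 (final vowel raising): /o/ is a mid vowel in word-final position, so it raises to [u]. /jimbedeedikipibeno/ → jimbedeedikipibenu.

jimbedeedikipibenu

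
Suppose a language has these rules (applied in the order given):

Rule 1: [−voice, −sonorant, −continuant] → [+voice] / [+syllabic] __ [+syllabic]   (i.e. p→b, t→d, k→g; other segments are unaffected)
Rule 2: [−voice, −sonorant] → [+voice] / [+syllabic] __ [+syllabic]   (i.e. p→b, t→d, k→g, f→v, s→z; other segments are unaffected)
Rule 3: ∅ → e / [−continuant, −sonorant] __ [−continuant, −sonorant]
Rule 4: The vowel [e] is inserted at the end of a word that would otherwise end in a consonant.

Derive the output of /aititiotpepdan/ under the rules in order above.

aididiotepepedane

Rule 1 (intervocalic voicing): /t/ is a voiceless stop between vowels /i/ and /i/, so it voices to [d]. /t/ is a voiceless stop between vowels /i/ and /i/, so it voices to [d]. /aititiotpepdan/ → aididiotpepdan.
Rule 2 (intervocalic voicing): no segment meets the environment; /aididiotpepdan/ is unchanged.
Rule 3 (stop-cluster e-epenthesis): /t/ and /p/ form a stop–stop cluster, so [e] is inserted between them. /p/ and /d/ form a stop–stop cluster, so [e] is inserted between them. /aididiotpepdan/ → aididiotepepedan.
Rule 4 (final e-epenthesis): the form ends in the consonant /n/, so [e] is inserted word-finally. /aididiotepepedan/ → aididiotepepedane.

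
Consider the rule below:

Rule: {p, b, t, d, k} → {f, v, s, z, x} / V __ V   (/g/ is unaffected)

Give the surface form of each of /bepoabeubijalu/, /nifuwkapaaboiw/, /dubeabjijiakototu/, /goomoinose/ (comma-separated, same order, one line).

/bepoabeubijalu/: /p/ is a stop between vowels /e/ and /o/, so it spirantizes to the fricative [f]. /b/ is a stop between vowels /a/ and /e/, so it spirantizes to the fricative [v]. /b/ is a stop between vowels /u/ and /i/, so it spirantizes to the fricative [v]. → [befoaveuvijalu].
/nifuwkapaaboiw/: /p/ is a stop between vowels /a/ and /a/, so it spirantizes to the fricative [f]. /b/ is a stop between vowels /a/ and /o/, so it spirantizes to the fricative [v]. → [nifuwkafaavoiw].
/dubeabjijiakototu/: /b/ is a stop between vowels /u/ and /e/, so it spirantizes to the fricative [v]. /k/ is a stop between vowels /a/ and /o/, so it spirantizes to the fricative [x]. /t/ is a stop between vowels /o/ and /o/, so it spirantizes to the fricative [s]. /t/ is a stop between vowels /o/ and /u/, so it spirantizes to the fricative [s]. → [duveabjijiaxososu].
/goomoinose/: the rule's environment is not met; surfaces unchanged as [goomoinose].

befoaveuvijalu, nifuwkafaavoiw, duveabjijiaxososu, goomoinose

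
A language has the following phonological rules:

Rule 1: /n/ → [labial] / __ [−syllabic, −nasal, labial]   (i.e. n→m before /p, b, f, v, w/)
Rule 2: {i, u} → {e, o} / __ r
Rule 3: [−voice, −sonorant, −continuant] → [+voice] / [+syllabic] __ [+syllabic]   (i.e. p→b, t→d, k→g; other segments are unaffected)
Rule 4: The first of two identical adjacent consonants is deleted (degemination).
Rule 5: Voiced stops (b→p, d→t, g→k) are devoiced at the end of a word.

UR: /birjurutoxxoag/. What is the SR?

berjorudoxoak

Rule 1 (nasal place assimilation): no segment meets the environment; /birjurutoxxoag/ is unchanged.
Rule 2 (pre-rhotic lowering): /i/ is a high vowel immediately before /r/, so it lowers to [e]. /u/ is a high vowel immediately before /r/, so it lowers to [o]. /birjurutoxxoag/ → berjorutoxxoag.
Rule 3 (intervocalic voicing): /t/ is a voiceless stop between vowels /u/ and /o/, so it voices to [d]. /berjorutoxxoag/ → berjorudoxxoag.
Rule 4 (degemination): /xx/ is a geminate; the first /x/ deletes. /berjorudoxxoag/ → berjorudoxoag.
Rule 5 (final devoicing): /g/ is a voiced stop in word-final position, so it devoices to [k]. /berjorudoxoag/ → berjorudoxoak.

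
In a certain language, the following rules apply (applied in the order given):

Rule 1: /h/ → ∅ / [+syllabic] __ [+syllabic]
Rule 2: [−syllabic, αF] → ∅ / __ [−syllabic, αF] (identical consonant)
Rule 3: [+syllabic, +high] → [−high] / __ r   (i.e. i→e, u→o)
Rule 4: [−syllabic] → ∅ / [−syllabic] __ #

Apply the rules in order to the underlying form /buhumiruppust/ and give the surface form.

buumerupus

Rule 1 (intervocalic h-deletion): /h/ occurs between vowels /u/ and /u/, so it deletes. /buhumiruppust/ → buumiruppust.
Rule 2 (degemination): /pp/ is a geminate; the first /p/ deletes. /buumiruppust/ → buumirupust.
Rule 3 (pre-rhotic lowering): /i/ is a high vowel immediately before /r/, so it lowers to [e]. /buumirupust/ → buumerupust.
Rule 4 (final cluster simplification): /t/ is the second consonant of a word-final cluster /st/, so it deletes. /buumerupust/ → buumerupus.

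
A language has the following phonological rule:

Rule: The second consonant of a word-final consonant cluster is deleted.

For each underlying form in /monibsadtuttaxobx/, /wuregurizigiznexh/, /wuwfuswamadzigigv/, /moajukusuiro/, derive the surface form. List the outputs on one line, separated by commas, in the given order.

monibsadtuttaxob, wuregurizigiznex, wuwfuswamadzigig, moajukusuiro

/monibsadtuttaxobx/: /x/ is the second consonant of a word-final cluster /bx/, so it deletes. → [monibsadtuttaxob].
/wuregurizigiznexh/: /h/ is the second consonant of a word-final cluster /xh/, so it deletes. → [wuregurizigiznex].
/wuwfuswamadzigigv/: /v/ is the second consonant of a word-final cluster /gv/, so it deletes. → [wuwfuswamadzigig].
/moajukusuiro/: the rule's environment is not met; surfaces unchanged as [moajukusuiro].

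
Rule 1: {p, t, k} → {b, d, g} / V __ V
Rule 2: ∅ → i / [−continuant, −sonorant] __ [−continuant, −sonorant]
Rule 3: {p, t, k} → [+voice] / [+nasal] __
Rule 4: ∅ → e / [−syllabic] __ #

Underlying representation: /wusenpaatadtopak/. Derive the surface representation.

wusenbaadaditobake

Rule 1 (intervocalic voicing): /t/ is a voiceless stop between vowels /a/ and /a/, so it voices to [d]. /p/ is a voiceless stop between vowels /o/ and /a/, so it voices to [b]. /wusenpaatadtopak/ → wusenpaadadtobak.
Rule 2 (stop-cluster i-epenthesis): /d/ and /t/ form a stop–stop cluster, so [i] is inserted between them. /wusenpaadadtobak/ → wusenpaadaditobak.
Rule 3 (post-nasal voicing): /p/ is a voiceless stop immediately after the nasal /n/, so it voices to [b]. /wusenpaadaditobak/ → wusenbaadaditobak.
Rule 4 (final e-epenthesis): the form ends in the consonant /k/, so [e] is inserted word-finally. /wusenbaadaditobak/ → wusenbaadaditobake.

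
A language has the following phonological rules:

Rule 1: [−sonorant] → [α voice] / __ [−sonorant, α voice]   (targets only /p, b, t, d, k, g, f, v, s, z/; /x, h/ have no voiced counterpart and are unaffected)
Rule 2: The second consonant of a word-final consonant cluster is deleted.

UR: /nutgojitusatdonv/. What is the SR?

Rule 1 (regressive voicing assimilation): /t/ precedes the voiced obstruent /g/, so it voices to [d] by assimilation. /t/ precedes the voiced obstruent /d/, so it voices to [d] by assimilation. /nutgojitusatdonv/ → nudgojitusaddonv.
Rule 2 (final cluster simplification): /v/ is the second consonant of a word-final cluster /nv/, so it deletes. /nudgojitusaddonv/ → nudgojitusaddon.

nudgojitusaddon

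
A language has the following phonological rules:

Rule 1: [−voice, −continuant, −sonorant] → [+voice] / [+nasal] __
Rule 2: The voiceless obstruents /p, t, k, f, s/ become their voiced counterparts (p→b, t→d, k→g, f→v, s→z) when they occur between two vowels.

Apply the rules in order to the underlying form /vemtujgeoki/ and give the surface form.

Rule 1 (post-nasal voicing): /t/ is a voiceless stop immediately after the nasal /m/, so it voices to [d]. /vemtujgeoki/ → vemdujgeoki.
Rule 2 (intervocalic voicing): /k/ is a voiceless obstruent between vowels /o/ and /i/, so it voices to [g]. /vemdujgeoki/ → vemdujgeogi.

vemdujgeogi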